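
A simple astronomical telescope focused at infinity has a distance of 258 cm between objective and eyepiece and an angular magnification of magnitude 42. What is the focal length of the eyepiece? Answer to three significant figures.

In normal adjustment the tube length equals f_obj + f_eye and |M| = f_obj/f_eye.
So f_obj = 42 f_eye and 42 f_eye + f_eye = 258 cm, giving f_eye = 258/43 = 6.000 cm and f_obj = 252.000 cm.

6.00 cm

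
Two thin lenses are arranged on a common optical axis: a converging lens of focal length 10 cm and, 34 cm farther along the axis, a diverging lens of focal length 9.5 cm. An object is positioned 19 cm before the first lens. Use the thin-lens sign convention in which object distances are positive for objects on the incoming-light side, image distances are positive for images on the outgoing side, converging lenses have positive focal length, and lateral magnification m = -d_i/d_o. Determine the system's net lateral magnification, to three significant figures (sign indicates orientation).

First lens: d_i1 = 1/(1/10 - 1/19) = 21.111 cm.
m_1 = -(21.111)/19 = -1.1111.
That image sits 12.889 cm in front of the second lens, so d_o2 = 12.889 cm.
Second lens: d_i2 = 1/(1/(-9.5) - 1/(12.889)) = -5.469 cm.
m_2 = -(-5.469)/(12.889) = 0.4243.
Overall magnification: m = m_1 m_2 = -0.4715.

-0.471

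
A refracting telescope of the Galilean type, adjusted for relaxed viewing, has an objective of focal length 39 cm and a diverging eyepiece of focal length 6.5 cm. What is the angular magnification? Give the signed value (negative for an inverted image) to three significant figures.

6.00

M = -f_obj/f_eye = -39/(-6.5) = 6.000.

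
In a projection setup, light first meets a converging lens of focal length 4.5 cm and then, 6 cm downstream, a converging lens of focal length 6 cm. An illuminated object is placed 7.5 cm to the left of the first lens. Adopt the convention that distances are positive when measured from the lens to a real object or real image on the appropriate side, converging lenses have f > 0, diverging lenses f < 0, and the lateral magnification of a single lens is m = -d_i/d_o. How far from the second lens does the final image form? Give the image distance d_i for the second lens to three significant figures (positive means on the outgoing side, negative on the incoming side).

Applying the thin-lens equation to the first lens, 1/4.5 = 1/7.5 + 1/d_i1, which gives d_i1 = 11.250 cm.
This image would form 11.250 cm past lens 1, i.e. 5.250 cm beyond lens 2, so it is a virtual object for lens 2: d_o2 = 6 - 11.250 = -5.250 cm.
Applying the thin-lens equation again with f_2 = 6 cm and d_o2 = -5.250 cm gives d_i2 = 2.800 cm.

2.80 cm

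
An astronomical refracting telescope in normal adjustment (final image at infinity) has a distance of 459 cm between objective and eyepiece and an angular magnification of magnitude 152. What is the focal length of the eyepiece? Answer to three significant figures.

In normal adjustment the tube length equals f_obj + f_eye and |M| = f_obj/f_eye.
So f_obj = 152 f_eye and 152 f_eye + f_eye = 459 cm, giving f_eye = 459/153 = 3.000 cm and f_obj = 456.000 cm.

3.00 cm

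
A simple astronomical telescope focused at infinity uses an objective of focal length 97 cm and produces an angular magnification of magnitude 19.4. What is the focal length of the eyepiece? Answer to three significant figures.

|M| = f_obj/f_eye, so f_eye = f_obj/|M| = 97/19.4 = 5.000 cm.

5.00 cm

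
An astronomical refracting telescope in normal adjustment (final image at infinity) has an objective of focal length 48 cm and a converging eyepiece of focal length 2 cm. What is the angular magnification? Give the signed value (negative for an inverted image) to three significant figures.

M = -f_obj/f_eye = -48/(2) = -24.000.

-24.0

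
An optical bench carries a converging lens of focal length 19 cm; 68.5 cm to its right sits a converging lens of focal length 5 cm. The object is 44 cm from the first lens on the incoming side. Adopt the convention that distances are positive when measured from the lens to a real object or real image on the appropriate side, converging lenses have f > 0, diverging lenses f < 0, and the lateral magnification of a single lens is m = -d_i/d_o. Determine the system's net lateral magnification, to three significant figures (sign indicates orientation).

0.126

Applying the thin-lens equation to the first lens, 1/19 = 1/44 + 1/d_i1, which gives d_i1 = 33.440 cm.
Its lateral magnification is m_1 = -d_i1/d_o1 = -(33.440)/44 = -0.7600.
Object distance for lens 2: d_o2 = 68.5 - 33.440 = 35.060 cm.
Applying the thin-lens equation again with f_2 = 5 cm and d_o2 = 35.060 cm gives d_i2 = 5.832 cm.
m_2 = -(5.832)/(35.060) = -0.1663.
The system's lateral magnification is m_1 m_2 = (-0.7600)(-0.1663) = 0.1264.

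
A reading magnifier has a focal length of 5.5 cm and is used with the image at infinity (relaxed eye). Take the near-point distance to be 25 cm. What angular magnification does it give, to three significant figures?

4.55

M = D/f = 25/5.5 = 4.545.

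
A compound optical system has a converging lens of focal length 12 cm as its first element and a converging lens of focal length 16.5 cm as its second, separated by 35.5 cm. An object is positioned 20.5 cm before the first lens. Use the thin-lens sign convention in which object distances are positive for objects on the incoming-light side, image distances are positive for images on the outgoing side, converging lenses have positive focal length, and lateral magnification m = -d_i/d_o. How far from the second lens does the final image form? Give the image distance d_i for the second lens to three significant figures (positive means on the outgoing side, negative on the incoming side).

-10.9 cm

First lens: d_i1 = 1/(1/12 - 1/20.5) = 28.941 cm.
The intermediate image is 28.941 cm to the right of lens 1, so d_o2 = L - d_i1 = 35.5 - 28.941 = 6.559 cm.
Second lens: d_i2 = 1/(1/16.5 - 1/(6.559)) = -10.886 cm.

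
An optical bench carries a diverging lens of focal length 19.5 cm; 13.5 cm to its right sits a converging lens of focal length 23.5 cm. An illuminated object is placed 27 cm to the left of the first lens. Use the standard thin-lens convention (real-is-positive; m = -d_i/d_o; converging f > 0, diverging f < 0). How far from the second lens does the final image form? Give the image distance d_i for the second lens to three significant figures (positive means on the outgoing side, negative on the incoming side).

441 cm

First lens: d_i1 = 1/(1/(-19.5) - 1/27) = -11.323 cm.
The intermediate image is virtual, 11.323 cm to the left of lens 1, so d_o2 = L - d_i1 = 13.5 - (-11.323) = 24.823 cm.
Second lens: d_i2 = 1/(1/23.5 - 1/(24.823)) = 441.055 cm.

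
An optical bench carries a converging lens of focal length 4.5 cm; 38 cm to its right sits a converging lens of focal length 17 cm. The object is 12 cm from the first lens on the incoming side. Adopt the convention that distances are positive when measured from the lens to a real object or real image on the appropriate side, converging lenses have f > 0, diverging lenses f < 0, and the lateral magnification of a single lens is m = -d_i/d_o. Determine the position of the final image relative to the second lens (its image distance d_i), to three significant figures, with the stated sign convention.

37.9 cm

Applying the thin-lens equation to the first lens, 1/4.5 = 1/12 + 1/d_i1, which gives d_i1 = 7.200 cm.
Object distance for lens 2: d_o2 = 38 - 7.200 = 30.800 cm.
Applying the thin-lens equation again with f_2 = 17 cm and d_o2 = 30.800 cm gives d_i2 = 37.942 cm.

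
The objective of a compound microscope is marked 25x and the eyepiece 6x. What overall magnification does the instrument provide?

150

The overall magnification of a compound microscope is the product of the objective and eyepiece magnifications:
M = M_obj x M_eye = 25 x 6 = 150.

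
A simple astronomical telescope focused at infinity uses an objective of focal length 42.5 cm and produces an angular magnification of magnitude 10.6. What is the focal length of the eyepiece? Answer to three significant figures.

4.01 cm

|M| = f_obj/f_eye, so f_eye = f_obj/|M| = 42.5/10.6 = 4.009 cm.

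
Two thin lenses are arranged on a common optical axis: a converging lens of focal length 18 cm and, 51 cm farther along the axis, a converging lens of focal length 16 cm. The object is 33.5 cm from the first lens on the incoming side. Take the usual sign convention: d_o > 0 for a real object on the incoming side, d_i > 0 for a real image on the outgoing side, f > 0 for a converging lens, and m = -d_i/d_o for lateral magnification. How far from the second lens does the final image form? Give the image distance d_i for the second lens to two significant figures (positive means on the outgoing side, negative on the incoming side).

Lens 1: 1/d_i1 = 1/f_1 - 1/d_o1 = 1/18 - 1/33.5 = 0.02570 cm^-1, so d_i1 = 38.903 cm.
Object distance for lens 2: d_o2 = 51 - 38.903 = 12.097 cm.
Lens 2: 1/d_i2 = 1/f_2 - 1/d_o2 = 1/16 - 1/(12.097) = -0.02017 cm^-1, so d_i2 = -49.587 cm.

-50 cm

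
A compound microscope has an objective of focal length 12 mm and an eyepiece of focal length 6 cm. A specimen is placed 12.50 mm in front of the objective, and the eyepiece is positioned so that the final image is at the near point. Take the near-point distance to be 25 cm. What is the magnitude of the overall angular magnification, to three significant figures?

124

Convert to cm: f_obj = 12 mm = 1.2 cm; d_o = 12.50 mm = 1.25 cm.
Objective: 1/d_i = 1/f_obj - 1/d_o = 1/1.2 - 1/1.25 = 0.03333 cm^-1, so d_i = 30.000 cm.
m_obj = -d_i/d_o = -30.000/1.25 = -24.000.
Eyepiece angular magnification (image at near point): M_eye = 1 + D/f_e = 1 + 25/6 = 5.167.
Overall M = m_obj x M_eye = (-24.000)(5.167) = -124.00.
|M| = 124.00.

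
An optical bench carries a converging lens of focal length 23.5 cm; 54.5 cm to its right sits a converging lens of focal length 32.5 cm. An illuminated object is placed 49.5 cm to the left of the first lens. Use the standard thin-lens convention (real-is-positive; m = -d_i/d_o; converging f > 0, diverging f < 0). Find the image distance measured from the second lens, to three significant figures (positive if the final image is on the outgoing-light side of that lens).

-13.9 cm

First lens: d_i1 = 1/(1/23.5 - 1/49.5) = 44.740 cm.
The intermediate image is 44.740 cm to the right of lens 1, so d_o2 = L - d_i1 = 54.5 - 44.740 = 9.760 cm.
Second lens: d_i2 = 1/(1/32.5 - 1/(9.760)) = -13.948 cm.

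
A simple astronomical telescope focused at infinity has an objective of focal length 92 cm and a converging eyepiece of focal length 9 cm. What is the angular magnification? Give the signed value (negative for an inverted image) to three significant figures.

-10.2

M = -f_obj/f_eye = -92/(9) = -10.222.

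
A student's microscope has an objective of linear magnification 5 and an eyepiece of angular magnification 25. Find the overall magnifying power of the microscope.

The overall magnification of a compound microscope is the product of the objective and eyepiece magnifications:
M = M_obj x M_eye = 5 x 25 = 125.

125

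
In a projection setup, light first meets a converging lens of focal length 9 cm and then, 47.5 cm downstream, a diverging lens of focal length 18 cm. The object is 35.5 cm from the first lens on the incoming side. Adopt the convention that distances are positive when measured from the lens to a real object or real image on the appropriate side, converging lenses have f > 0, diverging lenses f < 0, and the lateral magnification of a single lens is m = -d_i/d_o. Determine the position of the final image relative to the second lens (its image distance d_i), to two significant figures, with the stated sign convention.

Lens 1: 1/d_i1 = 1/f_1 - 1/d_o1 = 1/9 - 1/35.5 = 0.08294 cm^-1, so d_i1 = 12.057 cm.
Object distance for lens 2: d_o2 = 47.5 - 12.057 = 35.443 cm.
Lens 2: 1/d_i2 = 1/f_2 - 1/d_o2 = 1/(-18) - 1/(35.443) = -0.08377 cm^-1, so d_i2 = -11.938 cm.

-12 cm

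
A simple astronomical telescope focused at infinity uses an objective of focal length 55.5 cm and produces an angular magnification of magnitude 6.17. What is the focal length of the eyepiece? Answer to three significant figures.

9.00 cm

|M| = f_obj/f_eye, so f_eye = f_obj/|M| = 55.5/6.17 = 8.995 cm.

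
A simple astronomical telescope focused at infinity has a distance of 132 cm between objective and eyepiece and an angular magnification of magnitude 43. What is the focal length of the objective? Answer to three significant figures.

In normal adjustment the tube length equals f_obj + f_eye and |M| = f_obj/f_eye.
So f_obj = 43 f_eye and 43 f_eye + f_eye = 132 cm, giving f_eye = 132/44 = 3.000 cm and f_obj = 129.000 cm.

129 cm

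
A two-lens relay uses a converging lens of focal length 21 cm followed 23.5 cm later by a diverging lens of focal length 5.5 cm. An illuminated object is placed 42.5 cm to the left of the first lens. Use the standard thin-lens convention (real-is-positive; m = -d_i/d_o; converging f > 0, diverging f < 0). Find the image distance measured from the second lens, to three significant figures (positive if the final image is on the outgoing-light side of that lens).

First lens: d_i1 = 1/(1/21 - 1/42.5) = 41.512 cm.
This image would form 41.512 cm past lens 1, i.e. 18.012 cm beyond lens 2, so it is a virtual object for lens 2: d_o2 = 23.5 - 41.512 = -18.012 cm.
Second lens: d_i2 = 1/(1/(-5.5) - 1/(-18.012)) = -7.918 cm.

-7.92 cm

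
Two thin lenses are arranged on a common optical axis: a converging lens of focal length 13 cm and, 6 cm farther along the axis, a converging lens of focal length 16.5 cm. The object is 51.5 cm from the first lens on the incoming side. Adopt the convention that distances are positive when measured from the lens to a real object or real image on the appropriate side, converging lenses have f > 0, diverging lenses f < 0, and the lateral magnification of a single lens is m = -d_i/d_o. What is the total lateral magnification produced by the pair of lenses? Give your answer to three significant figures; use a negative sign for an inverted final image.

-0.200

Applying the thin-lens equation to the first lens, 1/13 = 1/51.5 + 1/d_i1, which gives d_i1 = 17.390 cm.
Its lateral magnification is m_1 = -d_i1/d_o1 = -(17.390)/51.5 = -0.3377.
This image would form 17.390 cm past lens 1, i.e. 11.390 cm beyond lens 2, so it is a virtual object for lens 2: d_o2 = 6 - 17.390 = -11.390 cm.
Applying the thin-lens equation again with f_2 = 16.5 cm and d_o2 = -11.390 cm gives d_i2 = 6.738 cm.
m_2 = -(6.738)/(-11.390) = 0.5916.
The system's lateral magnification is m_1 m_2 = (-0.3377)(0.5916) = -0.1998.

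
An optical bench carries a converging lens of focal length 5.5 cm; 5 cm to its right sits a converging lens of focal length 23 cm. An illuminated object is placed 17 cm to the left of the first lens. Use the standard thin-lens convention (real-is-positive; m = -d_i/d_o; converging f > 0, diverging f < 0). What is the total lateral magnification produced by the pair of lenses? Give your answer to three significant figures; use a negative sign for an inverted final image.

Applying the thin-lens equation to the first lens, 1/5.5 = 1/17 + 1/d_i1, which gives d_i1 = 8.130 cm.
Its lateral magnification is m_1 = -d_i1/d_o1 = -(8.130)/17 = -0.4783.
Since 8.130 cm > 5 cm, the first image lies past the second lens and serves as a virtual object: d_o2 = L - d_i1 = -3.130 cm.
Applying the thin-lens equation again with f_2 = 23 cm and d_o2 = -3.130 cm gives d_i2 = 2.755 cm.
m_2 = -(2.755)/(-3.130) = 0.8802.
Overall magnification: m = m_1 m_2 = -0.4210.

-0.421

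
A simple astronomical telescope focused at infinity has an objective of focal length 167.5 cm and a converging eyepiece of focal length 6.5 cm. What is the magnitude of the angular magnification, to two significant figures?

|M| = f_obj/|f_eye| = 167.5/6.5 = 25.769.

26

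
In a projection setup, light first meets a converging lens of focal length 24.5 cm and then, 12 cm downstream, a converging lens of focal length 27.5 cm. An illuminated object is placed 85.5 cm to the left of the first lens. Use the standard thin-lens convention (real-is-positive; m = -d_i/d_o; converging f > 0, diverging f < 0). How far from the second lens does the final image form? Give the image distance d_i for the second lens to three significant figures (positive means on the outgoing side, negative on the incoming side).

12.3 cm

First lens: d_i1 = 1/(1/24.5 - 1/85.5) = 34.340 cm.
Since 34.340 cm > 12 cm, the first image lies past the second lens and serves as a virtual object: d_o2 = L - d_i1 = -22.340 cm.
Second lens: d_i2 = 1/(1/27.5 - 1/(-22.340)) = 12.326 cm.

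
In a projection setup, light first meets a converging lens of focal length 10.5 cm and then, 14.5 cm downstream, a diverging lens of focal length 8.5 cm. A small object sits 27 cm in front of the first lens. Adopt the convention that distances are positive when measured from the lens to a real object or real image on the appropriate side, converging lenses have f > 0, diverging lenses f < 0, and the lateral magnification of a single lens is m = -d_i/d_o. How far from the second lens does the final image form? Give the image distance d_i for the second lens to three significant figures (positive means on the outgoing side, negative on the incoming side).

3.92 cm

First lens: d_i1 = 1/(1/10.5 - 1/27) = 17.182 cm.
Since 17.182 cm > 14.5 cm, the first image lies past the second lens and serves as a virtual object: d_o2 = L - d_i1 = -2.682 cm.
Second lens: d_i2 = 1/(1/(-8.5) - 1/(-2.682)) = 3.918 cm.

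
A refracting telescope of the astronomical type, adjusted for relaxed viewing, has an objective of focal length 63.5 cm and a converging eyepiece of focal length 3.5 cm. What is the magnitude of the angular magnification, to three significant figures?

18.1

|M| = f_obj/|f_eye| = 63.5/3.5 = 18.143.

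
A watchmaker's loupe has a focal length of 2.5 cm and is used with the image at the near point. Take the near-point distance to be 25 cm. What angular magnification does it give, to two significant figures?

11

M = 1 + D/f = 1 + 25/2.5 = 11.000.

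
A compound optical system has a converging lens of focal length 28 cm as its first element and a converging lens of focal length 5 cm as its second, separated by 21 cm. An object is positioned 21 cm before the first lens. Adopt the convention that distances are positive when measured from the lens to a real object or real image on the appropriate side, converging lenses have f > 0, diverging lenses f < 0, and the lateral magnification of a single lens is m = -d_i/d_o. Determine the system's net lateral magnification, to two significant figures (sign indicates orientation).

Applying the thin-lens equation to the first lens, 1/28 = 1/21 + 1/d_i1, which gives d_i1 = -84.000 cm.
Its lateral magnification is m_1 = -d_i1/d_o1 = -(-84.000)/21 = 4.0000.
The intermediate image is virtual, 84.000 cm to the left of lens 1, so d_o2 = L - d_i1 = 21 - (-84.000) = 105.000 cm.
Applying the thin-lens equation again with f_2 = 5 cm and d_o2 = 105.000 cm gives d_i2 = 5.250 cm.
m_2 = -(5.250)/(105.000) = -0.0500.
The system's lateral magnification is m_1 m_2 = (4.0000)(-0.0500) = -0.2000.

-0.20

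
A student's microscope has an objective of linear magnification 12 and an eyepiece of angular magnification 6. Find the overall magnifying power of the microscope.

The overall magnification of a compound microscope is the product of the objective and eyepiece magnifications:
M = M_obj x M_eye = 12 x 6 = 72.

72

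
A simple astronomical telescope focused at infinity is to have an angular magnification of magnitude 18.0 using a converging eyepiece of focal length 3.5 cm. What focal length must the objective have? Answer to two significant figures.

|M| = f_obj/|f_eye|, so f_obj = |M| x |f_eye| = 18.0 x 3.5 = 63.000 cm.

63 cm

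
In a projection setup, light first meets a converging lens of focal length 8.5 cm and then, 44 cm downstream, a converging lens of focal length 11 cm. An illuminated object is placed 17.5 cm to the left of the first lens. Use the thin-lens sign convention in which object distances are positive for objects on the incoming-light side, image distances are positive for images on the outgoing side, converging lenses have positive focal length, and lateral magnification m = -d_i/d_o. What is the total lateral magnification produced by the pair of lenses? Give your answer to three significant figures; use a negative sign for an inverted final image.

0.631

Applying the thin-lens equation to the first lens, 1/8.5 = 1/17.5 + 1/d_i1, which gives d_i1 = 16.528 cm.
Its lateral magnification is m_1 = -d_i1/d_o1 = -(16.528)/17.5 = -0.9444.
That image sits 27.472 cm in front of the second lens, so d_o2 = 27.472 cm.
Applying the thin-lens equation again with f_2 = 11 cm and d_o2 = 27.472 cm gives d_i2 = 18.346 cm.
m_2 = -(18.346)/(27.472) = -0.6678.
The system's lateral magnification is m_1 m_2 = (-0.9444)(-0.6678) = 0.6307.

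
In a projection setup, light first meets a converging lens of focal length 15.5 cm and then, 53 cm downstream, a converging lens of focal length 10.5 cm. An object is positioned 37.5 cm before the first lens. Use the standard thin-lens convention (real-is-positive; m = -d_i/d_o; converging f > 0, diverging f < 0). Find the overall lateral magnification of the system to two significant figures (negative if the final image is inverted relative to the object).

Lens 1: 1/d_i1 = 1/f_1 - 1/d_o1 = 1/15.5 - 1/37.5 = 0.03785 cm^-1, so d_i1 = 26.420 cm.
m_1 = -(26.420)/37.5 = -0.7045.
Object distance for lens 2: d_o2 = 53 - 26.420 = 26.580 cm.
Lens 2: 1/d_i2 = 1/f_2 - 1/d_o2 = 1/10.5 - 1/(26.580) = 0.05762 cm^-1, so d_i2 = 17.357 cm.
m_2 = -(17.357)/(26.580) = -0.6530.
The system's lateral magnification is m_1 m_2 = (-0.7045)(-0.6530) = 0.4601.

0.46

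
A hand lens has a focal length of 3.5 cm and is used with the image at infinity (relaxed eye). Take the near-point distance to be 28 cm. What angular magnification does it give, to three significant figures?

8.00

M = D/f = 28/3.5 = 8.000.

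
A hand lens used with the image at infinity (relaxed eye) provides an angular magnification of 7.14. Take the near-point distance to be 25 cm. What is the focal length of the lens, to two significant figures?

3.5 cm

For the image at infinity, M = D/f.
f = D/M = 25/7.14 = 3.501 cm.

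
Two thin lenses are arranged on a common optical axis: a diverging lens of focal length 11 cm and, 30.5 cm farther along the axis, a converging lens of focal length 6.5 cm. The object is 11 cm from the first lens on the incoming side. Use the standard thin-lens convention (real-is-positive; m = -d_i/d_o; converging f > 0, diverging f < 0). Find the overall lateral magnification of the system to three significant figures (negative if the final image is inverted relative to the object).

-0.110

Lens 1: 1/d_i1 = 1/f_1 - 1/d_o1 = 1/(-11) - 1/11 = -0.18182 cm^-1, so d_i1 = -5.500 cm.
m_1 = -(-5.500)/11 = 0.5000.
With d_i1 < 0 the first image is virtual and lies on the object side; the object distance for lens 2 is d_o2 = 30.5 - (-5.500) = 36.000 cm.
Lens 2: 1/d_i2 = 1/f_2 - 1/d_o2 = 1/6.5 - 1/(36.000) = 0.12607 cm^-1, so d_i2 = 7.932 cm.
m_2 = -(7.932)/(36.000) = -0.2203.
Overall magnification: m = m_1 m_2 = -0.1102.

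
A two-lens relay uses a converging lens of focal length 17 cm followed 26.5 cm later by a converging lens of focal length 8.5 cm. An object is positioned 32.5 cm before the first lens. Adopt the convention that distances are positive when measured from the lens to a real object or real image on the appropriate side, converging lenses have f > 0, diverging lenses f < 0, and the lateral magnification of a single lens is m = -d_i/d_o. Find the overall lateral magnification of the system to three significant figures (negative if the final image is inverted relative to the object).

-0.528

Lens 1: 1/d_i1 = 1/f_1 - 1/d_o1 = 1/17 - 1/32.5 = 0.02805 cm^-1, so d_i1 = 35.645 cm.
m_1 = -(35.645)/32.5 = -1.0968.
This image would form 35.645 cm past lens 1, i.e. 9.145 cm beyond lens 2, so it is a virtual object for lens 2: d_o2 = 26.5 - 35.645 = -9.145 cm.
Lens 2: 1/d_i2 = 1/f_2 - 1/d_o2 = 1/8.5 - 1/(-9.145) = 0.22699 cm^-1, so d_i2 = 4.405 cm.
m_2 = -(4.405)/(-9.145) = 0.4817.
Overall magnification: m = m_1 m_2 = -0.5283.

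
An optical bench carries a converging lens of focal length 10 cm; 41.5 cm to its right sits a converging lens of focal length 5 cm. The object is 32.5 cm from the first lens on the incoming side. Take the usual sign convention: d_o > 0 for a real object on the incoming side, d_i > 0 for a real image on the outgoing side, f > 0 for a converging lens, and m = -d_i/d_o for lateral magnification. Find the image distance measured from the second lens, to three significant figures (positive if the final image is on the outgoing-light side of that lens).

First lens: d_i1 = 1/(1/10 - 1/32.5) = 14.444 cm.
Object distance for lens 2: d_o2 = 41.5 - 14.444 = 27.056 cm.
Second lens: d_i2 = 1/(1/5 - 1/(27.056)) = 6.134 cm.

6.13 cm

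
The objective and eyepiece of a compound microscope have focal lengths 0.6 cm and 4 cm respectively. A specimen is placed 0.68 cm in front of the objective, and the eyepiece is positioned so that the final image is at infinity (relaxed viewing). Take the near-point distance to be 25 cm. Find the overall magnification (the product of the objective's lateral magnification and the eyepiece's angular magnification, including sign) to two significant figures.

Objective: 1/d_i = 1/f_obj - 1/d_o = 1/0.6 - 1/0.68 = 0.19608 cm^-1, so d_i = 5.100 cm.
m_obj = -d_i/d_o = -5.100/0.68 = -7.500.
Eyepiece angular magnification (image at infinity): M_eye = D/f_e = 25/4 = 6.250.
Overall M = m_obj x M_eye = (-7.500)(6.250) = -46.87.

-47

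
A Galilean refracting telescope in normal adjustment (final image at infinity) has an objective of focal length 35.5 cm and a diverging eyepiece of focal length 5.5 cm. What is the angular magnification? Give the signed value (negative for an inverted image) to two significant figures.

6.5

M = -f_obj/f_eye = -35.5/(-5.5) = 6.455.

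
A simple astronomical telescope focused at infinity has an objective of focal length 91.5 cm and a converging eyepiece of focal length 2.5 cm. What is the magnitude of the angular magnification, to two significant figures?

|M| = f_obj/|f_eye| = 91.5/2.5 = 36.600.

37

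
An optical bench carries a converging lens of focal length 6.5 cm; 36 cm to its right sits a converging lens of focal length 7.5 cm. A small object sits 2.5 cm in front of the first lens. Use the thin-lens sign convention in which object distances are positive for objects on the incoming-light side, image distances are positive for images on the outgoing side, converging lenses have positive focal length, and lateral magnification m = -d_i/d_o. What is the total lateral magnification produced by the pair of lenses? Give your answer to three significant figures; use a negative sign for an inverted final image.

First lens: d_i1 = 1/(1/6.5 - 1/2.5) = -4.062 cm.
m_1 = -(-4.062)/2.5 = 1.6250.
The intermediate image is virtual, 4.062 cm to the left of lens 1, so d_o2 = L - d_i1 = 36 - (-4.062) = 40.062 cm.
Second lens: d_i2 = 1/(1/7.5 - 1/(40.062)) = 9.227 cm.
m_2 = -(9.227)/(40.062) = -0.2303.
Overall magnification: m = m_1 m_2 = -0.3743.

-0.374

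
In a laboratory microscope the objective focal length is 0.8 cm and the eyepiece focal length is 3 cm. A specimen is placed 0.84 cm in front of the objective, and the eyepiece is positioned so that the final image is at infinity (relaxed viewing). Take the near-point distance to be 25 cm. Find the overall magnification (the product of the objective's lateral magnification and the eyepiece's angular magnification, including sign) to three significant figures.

Objective: 1/d_i = 1/f_obj - 1/d_o = 1/0.8 - 1/0.84 = 0.05952 cm^-1, so d_i = 16.800 cm.
m_obj = -d_i/d_o = -16.800/0.84 = -20.000.
Eyepiece angular magnification (image at infinity): M_eye = D/f_e = 25/3 = 8.333.
Overall M = m_obj x M_eye = (-20.000)(8.333) = -166.67.

-167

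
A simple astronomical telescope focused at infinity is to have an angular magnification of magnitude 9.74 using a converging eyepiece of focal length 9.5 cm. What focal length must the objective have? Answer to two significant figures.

|M| = f_obj/|f_eye|, so f_obj = |M| x |f_eye| = 9.74 x 9.5 = 92.530 cm.

93 cm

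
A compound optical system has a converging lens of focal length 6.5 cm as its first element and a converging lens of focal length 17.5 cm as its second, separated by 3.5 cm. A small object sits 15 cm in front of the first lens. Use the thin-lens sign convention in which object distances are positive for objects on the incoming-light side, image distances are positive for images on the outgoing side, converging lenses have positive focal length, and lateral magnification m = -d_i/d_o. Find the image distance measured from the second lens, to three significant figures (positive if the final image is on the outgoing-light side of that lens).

First lens: d_i1 = 1/(1/6.5 - 1/15) = 11.471 cm.
This image would form 11.471 cm past lens 1, i.e. 7.971 cm beyond lens 2, so it is a virtual object for lens 2: d_o2 = 3.5 - 11.471 = -7.971 cm.
Second lens: d_i2 = 1/(1/17.5 - 1/(-7.971)) = 5.476 cm.

5.48 cm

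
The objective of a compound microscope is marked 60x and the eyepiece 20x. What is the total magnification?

The overall magnification of a compound microscope is the product of the objective and eyepiece magnifications:
M = M_obj x M_eye = 60 x 20 = 1200.

1200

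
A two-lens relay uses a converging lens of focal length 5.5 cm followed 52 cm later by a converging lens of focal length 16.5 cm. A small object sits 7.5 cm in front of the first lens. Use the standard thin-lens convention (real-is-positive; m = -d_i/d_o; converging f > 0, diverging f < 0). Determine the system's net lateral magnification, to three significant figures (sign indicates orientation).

Applying the thin-lens equation to the first lens, 1/5.5 = 1/7.5 + 1/d_i1, which gives d_i1 = 20.625 cm.
Its lateral magnification is m_1 = -d_i1/d_o1 = -(20.625)/7.5 = -2.7500.
The intermediate image is 20.625 cm to the right of lens 1, so d_o2 = L - d_i1 = 52 - 20.625 = 31.375 cm.
Applying the thin-lens equation again with f_2 = 16.5 cm and d_o2 = 31.375 cm gives d_i2 = 34.803 cm.
m_2 = -(34.803)/(31.375) = -1.1092.
Total m = m_1 x m_2 = (-2.7500)(-1.1092) = 3.0504.

3.05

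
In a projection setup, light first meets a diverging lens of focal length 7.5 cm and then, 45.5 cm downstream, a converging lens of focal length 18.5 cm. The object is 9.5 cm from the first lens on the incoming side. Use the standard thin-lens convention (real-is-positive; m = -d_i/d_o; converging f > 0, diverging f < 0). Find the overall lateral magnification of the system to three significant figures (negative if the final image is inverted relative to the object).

Lens 1: 1/d_i1 = 1/f_1 - 1/d_o1 = 1/(-7.5) - 1/9.5 = -0.23860 cm^-1, so d_i1 = -4.191 cm.
m_1 = -(-4.191)/9.5 = 0.4412.
The intermediate image is virtual, 4.191 cm to the left of lens 1, so d_o2 = L - d_i1 = 45.5 - (-4.191) = 49.691 cm.
Lens 2: 1/d_i2 = 1/f_2 - 1/d_o2 = 1/18.5 - 1/(49.691) = 0.03393 cm^-1, so d_i2 = 29.473 cm.
m_2 = -(29.473)/(49.691) = -0.5931.
The system's lateral magnification is m_1 m_2 = (0.4412)(-0.5931) = -0.2617.

-0.262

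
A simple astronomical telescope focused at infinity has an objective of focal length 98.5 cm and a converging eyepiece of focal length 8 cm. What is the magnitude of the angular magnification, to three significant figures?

|M| = f_obj/|f_eye| = 98.5/8 = 12.312.

12.3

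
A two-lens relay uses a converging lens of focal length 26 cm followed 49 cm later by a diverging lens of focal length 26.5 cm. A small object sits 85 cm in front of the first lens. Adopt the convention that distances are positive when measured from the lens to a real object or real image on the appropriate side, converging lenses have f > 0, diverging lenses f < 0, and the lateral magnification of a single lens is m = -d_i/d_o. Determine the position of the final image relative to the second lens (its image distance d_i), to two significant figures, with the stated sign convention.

Applying the thin-lens equation to the first lens, 1/26 = 1/85 + 1/d_i1, which gives d_i1 = 37.458 cm.
The intermediate image is 37.458 cm to the right of lens 1, so d_o2 = L - d_i1 = 49 - 37.458 = 11.542 cm.
Applying the thin-lens equation again with f_2 = -26.5 cm and d_o2 = 11.542 cm gives d_i2 = -8.040 cm.

-8.0 cm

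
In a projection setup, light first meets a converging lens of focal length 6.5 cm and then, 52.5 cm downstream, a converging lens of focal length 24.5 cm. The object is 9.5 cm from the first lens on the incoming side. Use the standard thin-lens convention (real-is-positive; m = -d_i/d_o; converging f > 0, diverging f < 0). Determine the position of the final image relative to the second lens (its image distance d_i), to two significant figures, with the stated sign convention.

110 cm

Applying the thin-lens equation to the first lens, 1/6.5 = 1/9.5 + 1/d_i1, which gives d_i1 = 20.583 cm.
Object distance for lens 2: d_o2 = 52.5 - 20.583 = 31.917 cm.
Applying the thin-lens equation again with f_2 = 24.5 cm and d_o2 = 31.917 cm gives d_i2 = 105.433 cm.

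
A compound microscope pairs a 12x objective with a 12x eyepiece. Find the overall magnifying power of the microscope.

The overall magnification of a compound microscope is the product of the objective and eyepiece magnifications:
M = M_obj x M_eye = 12 x 12 = 144.

144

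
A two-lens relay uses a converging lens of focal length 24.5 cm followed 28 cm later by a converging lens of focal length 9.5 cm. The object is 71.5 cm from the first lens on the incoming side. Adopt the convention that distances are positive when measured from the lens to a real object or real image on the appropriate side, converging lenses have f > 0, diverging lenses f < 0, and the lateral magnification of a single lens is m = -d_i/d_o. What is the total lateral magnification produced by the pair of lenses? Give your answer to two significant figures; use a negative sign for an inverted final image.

-0.26

Lens 1: 1/d_i1 = 1/f_1 - 1/d_o1 = 1/24.5 - 1/71.5 = 0.02683 cm^-1, so d_i1 = 37.271 cm.
m_1 = -(37.271)/71.5 = -0.5213.
This image would form 37.271 cm past lens 1, i.e. 9.271 cm beyond lens 2, so it is a virtual object for lens 2: d_o2 = 28 - 37.271 = -9.271 cm.
Lens 2: 1/d_i2 = 1/f_2 - 1/d_o2 = 1/9.5 - 1/(-9.271) = 0.21312 cm^-1, so d_i2 = 4.692 cm.
m_2 = -(4.692)/(-9.271) = 0.5061.
The system's lateral magnification is m_1 m_2 = (-0.5213)(0.5061) = -0.2638.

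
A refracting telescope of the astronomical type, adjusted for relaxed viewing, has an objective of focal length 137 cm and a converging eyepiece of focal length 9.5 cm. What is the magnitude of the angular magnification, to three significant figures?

|M| = f_obj/|f_eye| = 137/9.5 = 14.421.

14.4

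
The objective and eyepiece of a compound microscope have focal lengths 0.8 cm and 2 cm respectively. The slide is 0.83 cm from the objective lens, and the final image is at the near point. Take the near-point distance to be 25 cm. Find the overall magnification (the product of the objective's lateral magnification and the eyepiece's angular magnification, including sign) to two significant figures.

-360

Objective: 1/d_i = 1/f_obj - 1/d_o = 1/0.8 - 1/0.83 = 0.04518 cm^-1, so d_i = 22.133 cm.
m_obj = -d_i/d_o = -22.133/0.83 = -26.667.
Eyepiece angular magnification (image at near point): M_eye = 1 + D/f_e = 1 + 25/2 = 13.500.
Overall M = m_obj x M_eye = (-26.667)(13.500) = -360.00.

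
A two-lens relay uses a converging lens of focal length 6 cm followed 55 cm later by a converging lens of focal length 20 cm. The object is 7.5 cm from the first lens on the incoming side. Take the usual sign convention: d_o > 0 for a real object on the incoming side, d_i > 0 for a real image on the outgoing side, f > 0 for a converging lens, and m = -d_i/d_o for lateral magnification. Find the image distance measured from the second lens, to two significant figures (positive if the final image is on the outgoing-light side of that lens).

100 cm

Applying the thin-lens equation to the first lens, 1/6 = 1/7.5 + 1/d_i1, which gives d_i1 = 30.000 cm.
Object distance for lens 2: d_o2 = 55 - 30.000 = 25.000 cm.
Applying the thin-lens equation again with f_2 = 20 cm and d_o2 = 25.000 cm gives d_i2 = 100.000 cm.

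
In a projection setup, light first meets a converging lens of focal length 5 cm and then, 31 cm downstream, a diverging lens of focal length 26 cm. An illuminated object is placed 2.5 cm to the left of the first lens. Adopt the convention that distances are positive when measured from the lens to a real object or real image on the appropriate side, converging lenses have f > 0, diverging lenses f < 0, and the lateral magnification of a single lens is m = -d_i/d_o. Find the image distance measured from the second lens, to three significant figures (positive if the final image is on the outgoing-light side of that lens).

-15.1 cm

First lens: d_i1 = 1/(1/5 - 1/2.5) = -5.000 cm.
The intermediate image is virtual, 5.000 cm to the left of lens 1, so d_o2 = L - d_i1 = 31 - (-5.000) = 36.000 cm.
Second lens: d_i2 = 1/(1/(-26) - 1/(36.000)) = -15.097 cm.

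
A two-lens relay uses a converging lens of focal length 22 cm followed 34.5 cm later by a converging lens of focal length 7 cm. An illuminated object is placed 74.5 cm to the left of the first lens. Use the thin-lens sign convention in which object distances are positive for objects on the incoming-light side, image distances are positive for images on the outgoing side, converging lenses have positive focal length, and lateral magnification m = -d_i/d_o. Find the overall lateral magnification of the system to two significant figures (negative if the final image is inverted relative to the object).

Lens 1: 1/d_i1 = 1/f_1 - 1/d_o1 = 1/22 - 1/74.5 = 0.03203 cm^-1, so d_i1 = 31.219 cm.
m_1 = -(31.219)/74.5 = -0.4190.
That image sits 3.281 cm in front of the second lens, so d_o2 = 3.281 cm.
Lens 2: 1/d_i2 = 1/f_2 - 1/d_o2 = 1/7 - 1/(3.281) = -0.16193 cm^-1, so d_i2 = -6.175 cm.
m_2 = -(-6.175)/(3.281) = 1.8822.
The system's lateral magnification is m_1 m_2 = (-0.4190)(1.8822) = -0.7887.

-0.79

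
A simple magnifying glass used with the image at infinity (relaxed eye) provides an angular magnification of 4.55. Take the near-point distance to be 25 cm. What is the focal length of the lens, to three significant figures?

5.49 cm

For the image at infinity, M = D/f.
f = D/M = 25/4.55 = 5.495 cm.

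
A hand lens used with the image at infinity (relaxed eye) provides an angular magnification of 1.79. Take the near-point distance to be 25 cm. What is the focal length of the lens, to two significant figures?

14 cm

For the image at infinity, M = D/f.
f = D/M = 25/1.79 = 13.966 cm.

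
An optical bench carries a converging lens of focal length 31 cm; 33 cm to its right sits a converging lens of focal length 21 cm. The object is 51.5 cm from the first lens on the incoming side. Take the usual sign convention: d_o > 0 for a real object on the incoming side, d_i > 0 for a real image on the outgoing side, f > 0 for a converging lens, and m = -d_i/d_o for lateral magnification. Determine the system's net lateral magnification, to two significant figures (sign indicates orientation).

-0.48

Lens 1: 1/d_i1 = 1/f_1 - 1/d_o1 = 1/31 - 1/51.5 = 0.01284 cm^-1, so d_i1 = 77.878 cm.
m_1 = -(77.878)/51.5 = -1.5122.
This image would form 77.878 cm past lens 1, i.e. 44.878 cm beyond lens 2, so it is a virtual object for lens 2: d_o2 = 33 - 77.878 = -44.878 cm.
Lens 2: 1/d_i2 = 1/f_2 - 1/d_o2 = 1/21 - 1/(-44.878) = 0.06990 cm^-1, so d_i2 = 14.306 cm.
m_2 = -(14.306)/(-44.878) = 0.3188.
The system's lateral magnification is m_1 m_2 = (-1.5122)(0.3188) = -0.4820.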